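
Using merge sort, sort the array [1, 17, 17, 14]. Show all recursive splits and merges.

Merge sort trace:

Split: [1, 17, 17, 14] -> [1, 17] and [17, 14]
  Split: [1, 17] -> [1] and [17]
  Merge: [1] + [17] -> [1, 17]
  Split: [17, 14] -> [17] and [14]
  Merge: [17] + [14] -> [14, 17]
Merge: [1, 17] + [14, 17] -> [1, 14, 17, 17]

Final sorted array: [1, 14, 17, 17]

The merge sort proceeds by recursively splitting the array and merging sorted halves.
After all merges, the sorted array is [1, 14, 17, 17].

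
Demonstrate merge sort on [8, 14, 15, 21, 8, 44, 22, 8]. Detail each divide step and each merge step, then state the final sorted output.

Merge sort trace:

Split: [8, 14, 15, 21, 8, 44, 22, 8] -> [8, 14, 15, 21] and [8, 44, 22, 8]
  Split: [8, 14, 15, 21] -> [8, 14] and [15, 21]
    Split: [8, 14] -> [8] and [14]
    Merge: [8] + [14] -> [8, 14]
    Split: [15, 21] -> [15] and [21]
    Merge: [15] + [21] -> [15, 21]
  Merge: [8, 14] + [15, 21] -> [8, 14, 15, 21]
  Split: [8, 44, 22, 8] -> [8, 44] and [22, 8]
    Split: [8, 44] -> [8] and [44]
    Merge: [8] + [44] -> [8, 44]
    Split: [22, 8] -> [22] and [8]
    Merge: [22] + [8] -> [8, 22]
  Merge: [8, 44] + [8, 22] -> [8, 8, 22, 44]
Merge: [8, 14, 15, 21] + [8, 8, 22, 44] -> [8, 8, 8, 14, 15, 21, 22, 44]

Final sorted array: [8, 8, 8, 14, 15, 21, 22, 44]

The merge sort proceeds by recursively splitting the array and merging sorted halves.
After all merges, the sorted array is [8, 8, 8, 14, 15, 21, 22, 44].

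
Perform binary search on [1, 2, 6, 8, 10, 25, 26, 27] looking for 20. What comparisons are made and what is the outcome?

Binary search for 20 in [1, 2, 6, 8, 10, 25, 26, 27]:

lo=0, hi=7, mid=3, arr[mid]=8 -> 8 < 20, search right half
lo=4, hi=7, mid=5, arr[mid]=25 -> 25 > 20, search left half
lo=4, hi=4, mid=4, arr[mid]=10 -> 10 < 20, search right half
lo=5 > hi=4, target 20 not found

Binary search determines that 20 is not in the array after 3 comparisons. The search space was exhausted without finding the target.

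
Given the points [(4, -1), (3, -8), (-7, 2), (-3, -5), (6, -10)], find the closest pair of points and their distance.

Computing all pairwise distances among 5 points:

d((4, -1), (3, -8)) = 7.0711
d((4, -1), (-7, 2)) = 11.4018
d((4, -1), (-3, -5)) = 8.0623
d((4, -1), (6, -10)) = 9.2195
d((3, -8), (-7, 2)) = 14.1421
d((3, -8), (-3, -5)) = 6.7082
d((3, -8), (6, -10)) = 3.6056 <-- minimum
d((-7, 2), (-3, -5)) = 8.0623
d((-7, 2), (6, -10)) = 17.6918
d((-3, -5), (6, -10)) = 10.2956

Closest pair: (3, -8) and (6, -10) with distance 3.6056

The closest pair is (3, -8) and (6, -10) with Euclidean distance 3.6056. For 5 points, brute-force pairwise comparison is shown above. For large n, the divide-and-conquer algorithm (sort by x, recurse on halves, check the dividing strip) achieves O(n log n).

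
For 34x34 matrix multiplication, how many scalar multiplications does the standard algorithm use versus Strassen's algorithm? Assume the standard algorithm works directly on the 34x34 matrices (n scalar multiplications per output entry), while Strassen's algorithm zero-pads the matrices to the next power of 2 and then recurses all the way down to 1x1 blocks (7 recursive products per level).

Matrix multiplication for 34x34 matrices:

Strassen's algorithm requires power-of-2 dimensions. Pad 34x34 to 64x64 (next power of 2).

Standard algorithm: 34^3 = 39304 multiplications
Strassen's algorithm: 7^(log2(64)) = 7^6 = 117649 multiplications
Difference: 39304 - 117649 = -78345 (Strassen uses MORE here due to padding overhead — for small or just-over-power-of-2 n, padding can outweigh the per-level savings)

Standard: 39304 multiplications (34^3). Strassen: 117649 multiplications (7^6, after padding to 64x64). Strassen reduces 8 recursive multiplications to 7 at each level.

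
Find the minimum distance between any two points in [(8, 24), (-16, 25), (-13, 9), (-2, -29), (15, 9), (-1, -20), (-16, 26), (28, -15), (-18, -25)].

Computing all pairwise distances among 9 points:

d((8, 24), (-16, 25)) = 24.0208
d((8, 24), (-13, 9)) = 25.807
d((8, 24), (-2, -29)) = 53.9351
d((8, 24), (15, 9)) = 16.5529
d((8, 24), (-1, -20)) = 44.911
d((8, 24), (-16, 26)) = 24.0832
d((8, 24), (28, -15)) = 43.8292
d((8, 24), (-18, -25)) = 55.4707
d((-16, 25), (-13, 9)) = 16.2788
d((-16, 25), (-2, -29)) = 55.7853
d((-16, 25), (15, 9)) = 34.8855
d((-16, 25), (-1, -20)) = 47.4342
d((-16, 25), (-16, 26)) = 1.0 <-- minimum
d((-16, 25), (28, -15)) = 59.4643
d((-16, 25), (-18, -25)) = 50.04
d((-13, 9), (-2, -29)) = 39.5601
d((-13, 9), (15, 9)) = 28.0
d((-13, 9), (-1, -20)) = 31.3847
d((-13, 9), (-16, 26)) = 17.2627
d((-13, 9), (28, -15)) = 47.5079
d((-13, 9), (-18, -25)) = 34.3657
d((-2, -29), (15, 9)) = 41.6293
d((-2, -29), (-1, -20)) = 9.0554
d((-2, -29), (-16, 26)) = 56.7539
d((-2, -29), (28, -15)) = 33.1059
d((-2, -29), (-18, -25)) = 16.4924
d((15, 9), (-1, -20)) = 33.121
d((15, 9), (-16, 26)) = 35.3553
d((15, 9), (28, -15)) = 27.2947
d((15, 9), (-18, -25)) = 47.3814
d((-1, -20), (-16, 26)) = 48.3839
d((-1, -20), (28, -15)) = 29.4279
d((-1, -20), (-18, -25)) = 17.72
d((-16, 26), (28, -15)) = 60.1415
d((-16, 26), (-18, -25)) = 51.0392
d((28, -15), (-18, -25)) = 47.0744

Closest pair: (-16, 25) and (-16, 26) with distance 1.0

The closest pair is (-16, 25) and (-16, 26) with Euclidean distance 1.0. For 9 points, brute-force pairwise comparison is shown above. For large n, the divide-and-conquer algorithm (sort by x, recurse on halves, check the dividing strip) achieves O(n log n).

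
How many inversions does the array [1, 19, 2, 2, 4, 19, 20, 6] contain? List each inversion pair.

Finding inversions in [1, 19, 2, 2, 4, 19, 20, 6]:

(1, 2): arr[1]=19 > arr[2]=2
(1, 3): arr[1]=19 > arr[3]=2
(1, 4): arr[1]=19 > arr[4]=4
(1, 7): arr[1]=19 > arr[7]=6
(5, 7): arr[5]=19 > arr[7]=6
(6, 7): arr[6]=20 > arr[7]=6

Total inversions: 6

The array has 6 inversion(s): (1,2), (1,3), (1,4), (1,7), (5,7), (6,7). Each pair (i,j) satisfies i < j and arr[i] > arr[j].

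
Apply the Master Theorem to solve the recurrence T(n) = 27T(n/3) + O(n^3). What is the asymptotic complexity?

Master Theorem for T(n) = 27T(n/3) + O(n^3):

a = 27, b = 3, c = 3
log_b(a) = log_3(27) = 3.0000

Case 2: c = 3 = log_3(27) = 3.0000
T(n) = O(n^3 log n) = O(n^3 log n)

For T(n) = 27T(n/3) + O(n^3): log_3(27) = 3.0000. This is Case 2 of the Master Theorem (c = log_b(a), equal work at all levels), giving O(n^3 log n).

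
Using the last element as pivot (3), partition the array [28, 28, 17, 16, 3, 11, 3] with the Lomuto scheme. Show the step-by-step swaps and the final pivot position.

Lomuto partition with pivot = 3:

Initial array: [28, 28, 17, 16, 3, 11, 3]

arr[0]=28 > 3: no swap
arr[1]=28 > 3: no swap
arr[2]=17 > 3: no swap
arr[3]=16 > 3: no swap
arr[4]=3 <= 3: swap with position 0, array becomes [3, 28, 17, 16, 28, 11, 3]
arr[5]=11 > 3: no swap

Place pivot at position 1: [3, 3, 17, 16, 28, 11, 28]
Pivot position: 1

After partitioning with pivot 3, the array becomes [3, 3, 17, 16, 28, 11, 28]. The pivot is placed at index 1. All elements to the left of the pivot are <= 3, and all elements to the right are > 3.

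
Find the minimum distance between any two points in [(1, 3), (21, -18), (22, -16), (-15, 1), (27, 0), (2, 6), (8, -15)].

Computing all pairwise distances among 7 points:

d((1, 3), (21, -18)) = 29.0
d((1, 3), (22, -16)) = 28.3196
d((1, 3), (-15, 1)) = 16.1245
d((1, 3), (27, 0)) = 26.1725
d((1, 3), (2, 6)) = 3.1623
d((1, 3), (8, -15)) = 19.3132
d((21, -18), (22, -16)) = 2.2361 <-- minimum
d((21, -18), (-15, 1)) = 40.7063
d((21, -18), (27, 0)) = 18.9737
d((21, -18), (2, 6)) = 30.6105
d((21, -18), (8, -15)) = 13.3417
d((22, -16), (-15, 1)) = 40.7185
d((22, -16), (27, 0)) = 16.7631
d((22, -16), (2, 6)) = 29.7321
d((22, -16), (8, -15)) = 14.0357
d((-15, 1), (27, 0)) = 42.0119
d((-15, 1), (2, 6)) = 17.72
d((-15, 1), (8, -15)) = 28.0179
d((27, 0), (2, 6)) = 25.7099
d((27, 0), (8, -15)) = 24.2074
d((2, 6), (8, -15)) = 21.8403

Closest pair: (21, -18) and (22, -16) with distance 2.2361

The closest pair is (21, -18) and (22, -16) with Euclidean distance 2.2361. For 7 points, brute-force pairwise comparison is shown above. For large n, the divide-and-conquer algorithm (sort by x, recurse on halves, check the dividing strip) achieves O(n log n).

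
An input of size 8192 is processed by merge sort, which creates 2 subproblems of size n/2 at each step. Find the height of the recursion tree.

For divide and conquer with division factor 2:

Problem sizes at each level:
Level 0: 8192
Level 1: 4096
Level 2: 2048
Level 3: 1024
Level 4: 512
Level 5: 256
Level 6: 128
Level 7: 64
Level 8: 32
Level 9: 16
Level 10: 8
Level 11: 4
Level 12: 2
Level 13: 1

The root is level 0 and the size-1 base case is level 13 (the tree spans levels 0 through 13, i.e. 14 levels counting the root), so the depth is the number of divisions: log_2(8192) = 13

The recursion tree depth is log_2(8192) = 13. At each level, the problem size is divided by 2, so it takes 13 divisions to reduce to a base case of size 1. The algorithm makes 2 recursive calls at each level.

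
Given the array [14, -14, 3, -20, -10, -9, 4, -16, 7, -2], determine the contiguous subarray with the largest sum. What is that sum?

Using Kadane's algorithm on [14, -14, 3, -20, -10, -9, 4, -16, 7, -2]:

Scanning through the array:
Position 1 (value -14): max_ending_here = 0, max_so_far = 14
Position 2 (value 3): max_ending_here = 3, max_so_far = 14
Position 3 (value -20): max_ending_here = -17, max_so_far = 14
Position 4 (value -10): max_ending_here = -10, max_so_far = 14
Position 5 (value -9): max_ending_here = -9, max_so_far = 14
Position 6 (value 4): max_ending_here = 4, max_so_far = 14
Position 7 (value -16): max_ending_here = -12, max_so_far = 14
Position 8 (value 7): max_ending_here = 7, max_so_far = 14
Position 9 (value -2): max_ending_here = 5, max_so_far = 14

Maximum subarray: [14]
Maximum sum: 14

The maximum subarray is [14] with sum 14. This subarray runs from index 0 to index 0.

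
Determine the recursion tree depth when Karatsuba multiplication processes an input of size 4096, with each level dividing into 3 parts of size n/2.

For divide and conquer with division factor 2:

Problem sizes at each level:
Level 0: 4096
Level 1: 2048
Level 2: 1024
Level 3: 512
Level 4: 256
Level 5: 128
Level 6: 64
Level 7: 32
Level 8: 16
Level 9: 8
Level 10: 4
Level 11: 2
Level 12: 1

The root is level 0 and the size-1 base case is level 12 (the tree spans levels 0 through 12, i.e. 13 levels counting the root), so the depth is the number of divisions: log_2(4096) = 12

The recursion tree depth is log_2(4096) = 12. At each level, the problem size is divided by 2, so it takes 12 divisions to reduce to a base case of size 1. The algorithm makes 3 recursive calls at each level.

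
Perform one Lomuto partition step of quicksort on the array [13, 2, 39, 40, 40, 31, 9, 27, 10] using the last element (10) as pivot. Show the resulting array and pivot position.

Lomuto partition with pivot = 10:

Initial array: [13, 2, 39, 40, 40, 31, 9, 27, 10]

arr[0]=13 > 10: no swap
arr[1]=2 <= 10: swap with position 0, array becomes [2, 13, 39, 40, 40, 31, 9, 27, 10]
arr[2]=39 > 10: no swap
arr[3]=40 > 10: no swap
arr[4]=40 > 10: no swap
arr[5]=31 > 10: no swap
arr[6]=9 <= 10: swap with position 1, array becomes [2, 9, 39, 40, 40, 31, 13, 27, 10]
arr[7]=27 > 10: no swap

Place pivot at position 2: [2, 9, 10, 40, 40, 31, 13, 27, 39]
Pivot position: 2

After partitioning with pivot 10, the array becomes [2, 9, 10, 40, 40, 31, 13, 27, 39]. The pivot is placed at index 2. All elements to the left of the pivot are <= 10, and all elements to the right are > 10.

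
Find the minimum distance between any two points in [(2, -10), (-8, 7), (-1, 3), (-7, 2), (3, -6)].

Computing all pairwise distances among 5 points:

d((2, -10), (-8, 7)) = 19.7231
d((2, -10), (-1, 3)) = 13.3417
d((2, -10), (-7, 2)) = 15.0
d((2, -10), (3, -6)) = 4.1231 <-- minimum
d((-8, 7), (-1, 3)) = 8.0623
d((-8, 7), (-7, 2)) = 5.099
d((-8, 7), (3, -6)) = 17.0294
d((-1, 3), (-7, 2)) = 6.0828
d((-1, 3), (3, -6)) = 9.8489
d((-7, 2), (3, -6)) = 12.8062

Closest pair: (2, -10) and (3, -6) with distance 4.1231

The closest pair is (2, -10) and (3, -6) with Euclidean distance 4.1231. For 5 points, brute-force pairwise comparison is shown above. For large n, the divide-and-conquer algorithm (sort by x, recurse on halves, check the dividing strip) achieves O(n log n).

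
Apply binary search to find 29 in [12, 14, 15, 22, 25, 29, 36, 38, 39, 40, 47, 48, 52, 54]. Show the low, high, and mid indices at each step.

Binary search for 29 in [12, 14, 15, 22, 25, 29, 36, 38, 39, 40, 47, 48, 52, 54]:

lo=0, hi=13, mid=6, arr[mid]=36 -> 36 > 29, search left half
lo=0, hi=5, mid=2, arr[mid]=15 -> 15 < 29, search right half
lo=3, hi=5, mid=4, arr[mid]=25 -> 25 < 29, search right half
lo=5, hi=5, mid=5, arr[mid]=29 -> Found target at index 5!

Binary search finds 29 at index 5 after 4 comparisons. The search repeatedly halves the search space by comparing with the middle element.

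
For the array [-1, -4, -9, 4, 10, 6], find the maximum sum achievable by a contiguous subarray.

Using Kadane's algorithm on [-1, -4, -9, 4, 10, 6]:

Scanning through the array:
Position 1 (value -4): max_ending_here = -4, max_so_far = -1
Position 2 (value -9): max_ending_here = -9, max_so_far = -1
Position 3 (value 4): max_ending_here = 4, max_so_far = 4
Position 4 (value 10): max_ending_here = 14, max_so_far = 14
Position 5 (value 6): max_ending_here = 20, max_so_far = 20

Maximum subarray: [4, 10, 6]
Maximum sum: 20

The maximum subarray is [4, 10, 6] with sum 20. This subarray runs from index 3 to index 5.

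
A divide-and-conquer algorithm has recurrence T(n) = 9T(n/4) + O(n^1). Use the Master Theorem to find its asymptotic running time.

Master Theorem for T(n) = 9T(n/4) + O(n^1):

a = 9, b = 4, c = 1
log_b(a) = log_4(9) = 1.5850

Case 1: c = 1 < log_4(9) = 1.5850
T(n) = O(n^(log_4 9))

For T(n) = 9T(n/4) + O(n^1): log_4(9) = 1.5850. This is Case 1 of the Master Theorem (c < log_b(a), work dominated by leaves), giving O(n^(log_4 9)).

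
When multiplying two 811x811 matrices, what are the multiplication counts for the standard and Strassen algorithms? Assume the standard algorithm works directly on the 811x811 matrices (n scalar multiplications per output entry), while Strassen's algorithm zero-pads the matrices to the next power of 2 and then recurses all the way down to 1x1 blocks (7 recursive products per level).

Matrix multiplication for 811x811 matrices:

Strassen's algorithm requires power-of-2 dimensions. Pad 811x811 to 1024x1024 (next power of 2).

Standard algorithm: 811^3 = 533411731 multiplications
Strassen's algorithm: 7^(log2(1024)) = 7^10 = 282475249 multiplications
Savings: 533411731 - 282475249 = 250936482 multiplications

Standard: 533411731 multiplications (811^3). Strassen: 282475249 multiplications (7^10, after padding to 1024x1024). Strassen reduces 8 recursive multiplications to 7 at each level.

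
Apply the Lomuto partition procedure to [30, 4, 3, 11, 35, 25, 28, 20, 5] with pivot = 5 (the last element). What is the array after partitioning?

Lomuto partition with pivot = 5:

Initial array: [30, 4, 3, 11, 35, 25, 28, 20, 5]

arr[0]=30 > 5: no swap
arr[1]=4 <= 5: swap with position 0, array becomes [4, 30, 3, 11, 35, 25, 28, 20, 5]
arr[2]=3 <= 5: swap with position 1, array becomes [4, 3, 30, 11, 35, 25, 28, 20, 5]
arr[3]=11 > 5: no swap
arr[4]=35 > 5: no swap
arr[5]=25 > 5: no swap
arr[6]=28 > 5: no swap
arr[7]=20 > 5: no swap

Place pivot at position 2: [4, 3, 5, 11, 35, 25, 28, 20, 30]
Pivot position: 2

After partitioning with pivot 5, the array becomes [4, 3, 5, 11, 35, 25, 28, 20, 30]. The pivot is placed at index 2. All elements to the left of the pivot are <= 5, and all elements to the right are > 5.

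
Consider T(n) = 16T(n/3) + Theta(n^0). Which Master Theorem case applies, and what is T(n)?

Master Theorem for T(n) = 16T(n/3) + O(n^0):

a = 16, b = 3, c = 0
log_b(a) = log_3(16) = 2.5237

Case 1: c = 0 < log_3(16) = 2.5237
T(n) = O(n^(log_3 16))

For T(n) = 16T(n/3) + O(n^0): log_3(16) = 2.5237. This is Case 1 of the Master Theorem (c < log_b(a), work dominated by leaves), giving O(n^(log_3 16)).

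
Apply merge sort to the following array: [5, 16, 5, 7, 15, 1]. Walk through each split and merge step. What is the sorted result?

Merge sort trace:

Split: [5, 16, 5, 7, 15, 1] -> [5, 16, 5] and [7, 15, 1]
  Split: [5, 16, 5] -> [5] and [16, 5]
    Split: [16, 5] -> [16] and [5]
    Merge: [16] + [5] -> [5, 16]
  Merge: [5] + [5, 16] -> [5, 5, 16]
  Split: [7, 15, 1] -> [7] and [15, 1]
    Split: [15, 1] -> [15] and [1]
    Merge: [15] + [1] -> [1, 15]
  Merge: [7] + [1, 15] -> [1, 7, 15]
Merge: [5, 5, 16] + [1, 7, 15] -> [1, 5, 5, 7, 15, 16]

Final sorted array: [1, 5, 5, 7, 15, 16]

The merge sort proceeds by recursively splitting the array and merging sorted halves.
After all merges, the sorted array is [1, 5, 5, 7, 15, 16].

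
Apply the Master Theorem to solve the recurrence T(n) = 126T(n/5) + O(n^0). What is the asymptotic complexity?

Master Theorem for T(n) = 126T(n/5) + O(n^0):

a = 126, b = 5, c = 0
log_b(a) = log_5(126) = 3.0050

Case 1: c = 0 < log_5(126) = 3.0050
T(n) = O(n^(log_5 126))

For T(n) = 126T(n/5) + O(n^0): log_5(126) = 3.0050. This is Case 1 of the Master Theorem (c < log_b(a), work dominated by leaves), giving O(n^(log_5 126)).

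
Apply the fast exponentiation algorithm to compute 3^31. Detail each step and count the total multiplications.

Computing 3^31 by squaring (build up from 3^1; each line after the first costs one multiplication):

3^1 = 3
3^2 = (3^1)^2 = 3^2 = 9
3^3 = 3 * 3^2 = 3 * 9 = 27
3^6 = (3^3)^2 = 27^2 = 729
3^7 = 3 * 3^6 = 3 * 729 = 2187
3^14 = (3^7)^2 = 2187^2 = 4782969
3^15 = 3 * 3^14 = 3 * 4782969 = 14348907
3^30 = (3^15)^2 = 14348907^2 = 205891132094649
3^31 = 3 * 3^30 = 3 * 205891132094649 = 617673396283947

Result: 617673396283947
Multiplications needed: 8 (8 lines after 3^1)

3^31 = 617673396283947. Using exponentiation by squaring, this requires 8 multiplications. The key idea: if the exponent is even, square the half-power; if odd, multiply by the base once.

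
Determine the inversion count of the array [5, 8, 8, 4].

Finding inversions in [5, 8, 8, 4]:

(0, 3): arr[0]=5 > arr[3]=4
(1, 3): arr[1]=8 > arr[3]=4
(2, 3): arr[2]=8 > arr[3]=4

Total inversions: 3

The array has 3 inversion(s): (0,3), (1,3), (2,3). Each pair (i,j) satisfies i < j and arr[i] > arr[j].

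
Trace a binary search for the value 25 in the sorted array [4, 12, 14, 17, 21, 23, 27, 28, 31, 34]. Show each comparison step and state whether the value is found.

Binary search for 25 in [4, 12, 14, 17, 21, 23, 27, 28, 31, 34]:

lo=0, hi=9, mid=4, arr[mid]=21 -> 21 < 25, search right half
lo=5, hi=9, mid=7, arr[mid]=28 -> 28 > 25, search left half
lo=5, hi=6, mid=5, arr[mid]=23 -> 23 < 25, search right half
lo=6, hi=6, mid=6, arr[mid]=27 -> 27 > 25, search left half
lo=6 > hi=5, target 25 not found

Binary search determines that 25 is not in the array after 4 comparisons. The search space was exhausted without finding the target.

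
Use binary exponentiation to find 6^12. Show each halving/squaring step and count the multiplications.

Computing 6^12 by squaring (build up from 6^1; each line after the first costs one multiplication):

6^1 = 6
6^2 = (6^1)^2 = 6^2 = 36
6^3 = 6 * 6^2 = 6 * 36 = 216
6^6 = (6^3)^2 = 216^2 = 46656
6^12 = (6^6)^2 = 46656^2 = 2176782336

Result: 2176782336
Multiplications needed: 4 (4 lines after 6^1)

6^12 = 2176782336. Using exponentiation by squaring, this requires 4 multiplications. The key idea: if the exponent is even, square the half-power; if odd, multiply by the base once.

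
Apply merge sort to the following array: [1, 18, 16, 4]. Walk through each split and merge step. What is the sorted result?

Merge sort trace:

Split: [1, 18, 16, 4] -> [1, 18] and [16, 4]
  Split: [1, 18] -> [1] and [18]
  Merge: [1] + [18] -> [1, 18]
  Split: [16, 4] -> [16] and [4]
  Merge: [16] + [4] -> [4, 16]
Merge: [1, 18] + [4, 16] -> [1, 4, 16, 18]

Final sorted array: [1, 4, 16, 18]

The merge sort proceeds by recursively splitting the array and merging sorted halves.
After all merges, the sorted array is [1, 4, 16, 18].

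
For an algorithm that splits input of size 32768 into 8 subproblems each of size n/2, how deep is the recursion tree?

For divide and conquer with division factor 2:

Problem sizes at each level:
Level 0: 32768
Level 1: 16384
Level 2: 8192
Level 3: 4096
Level 4: 2048
Level 5: 1024
Level 6: 512
Level 7: 256
Level 8: 128
Level 9: 64
Level 10: 32
Level 11: 16
Level 12: 8
Level 13: 4
Level 14: 2
Level 15: 1

The root is level 0 and the size-1 base case is level 15 (the tree spans levels 0 through 15, i.e. 16 levels counting the root), so the depth is the number of divisions: log_2(32768) = 15

The recursion tree depth is log_2(32768) = 15. At each level, the problem size is divided by 2, so it takes 15 divisions to reduce to a base case of size 1. The algorithm makes 8 recursive calls at each level.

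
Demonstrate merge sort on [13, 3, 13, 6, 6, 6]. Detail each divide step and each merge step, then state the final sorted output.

Merge sort trace:

Split: [13, 3, 13, 6, 6, 6] -> [13, 3, 13] and [6, 6, 6]
  Split: [13, 3, 13] -> [13] and [3, 13]
    Split: [3, 13] -> [3] and [13]
    Merge: [3] + [13] -> [3, 13]
  Merge: [13] + [3, 13] -> [3, 13, 13]
  Split: [6, 6, 6] -> [6] and [6, 6]
    Split: [6, 6] -> [6] and [6]
    Merge: [6] + [6] -> [6, 6]
  Merge: [6] + [6, 6] -> [6, 6, 6]
Merge: [3, 13, 13] + [6, 6, 6] -> [3, 6, 6, 6, 13, 13]

Final sorted array: [3, 6, 6, 6, 13, 13]

The merge sort proceeds by recursively splitting the array and merging sorted halves.
After all merges, the sorted array is [3, 6, 6, 6, 13, 13].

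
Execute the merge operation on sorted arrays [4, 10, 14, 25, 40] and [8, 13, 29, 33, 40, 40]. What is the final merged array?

Merging process:

Compare 4 vs 8: take 4 from left. Merged: [4]
Compare 10 vs 8: take 8 from right. Merged: [4, 8]
Compare 10 vs 13: take 10 from left. Merged: [4, 8, 10]
Compare 14 vs 13: take 13 from right. Merged: [4, 8, 10, 13]
Compare 14 vs 29: take 14 from left. Merged: [4, 8, 10, 13, 14]
Compare 25 vs 29: take 25 from left. Merged: [4, 8, 10, 13, 14, 25]
Compare 40 vs 29: take 29 from right. Merged: [4, 8, 10, 13, 14, 25, 29]
Compare 40 vs 33: take 33 from right. Merged: [4, 8, 10, 13, 14, 25, 29, 33]
Compare 40 vs 40: take 40 from left. Merged: [4, 8, 10, 13, 14, 25, 29, 33, 40]
Append remaining from right: [40, 40]. Merged: [4, 8, 10, 13, 14, 25, 29, 33, 40, 40, 40]

Final merged array: [4, 8, 10, 13, 14, 25, 29, 33, 40, 40, 40]
Total comparisons: 9

The merged array is [4, 8, 10, 13, 14, 25, 29, 33, 40, 40, 40], requiring 9 comparisons. The merge step runs in O(n) time where n is the total number of elements.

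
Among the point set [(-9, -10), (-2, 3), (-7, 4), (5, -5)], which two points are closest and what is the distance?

Computing all pairwise distances among 4 points:

d((-9, -10), (-2, 3)) = 14.7648
d((-9, -10), (-7, 4)) = 14.1421
d((-9, -10), (5, -5)) = 14.8661
d((-2, 3), (-7, 4)) = 5.099 <-- minimum
d((-2, 3), (5, -5)) = 10.6301
d((-7, 4), (5, -5)) = 15.0

Closest pair: (-2, 3) and (-7, 4) with distance 5.099

The closest pair is (-2, 3) and (-7, 4) with Euclidean distance 5.099. For 4 points, brute-force pairwise comparison is shown above. For large n, the divide-and-conquer algorithm (sort by x, recurse on halves, check the dividing strip) achieves O(n log n).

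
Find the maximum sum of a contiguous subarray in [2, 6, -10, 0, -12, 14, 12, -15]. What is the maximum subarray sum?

Using Kadane's algorithm on [2, 6, -10, 0, -12, 14, 12, -15]:

Scanning through the array:
Position 1 (value 6): max_ending_here = 8, max_so_far = 8
Position 2 (value -10): max_ending_here = -2, max_so_far = 8
Position 3 (value 0): max_ending_here = 0, max_so_far = 8
Position 4 (value -12): max_ending_here = -12, max_so_far = 8
Position 5 (value 14): max_ending_here = 14, max_so_far = 14
Position 6 (value 12): max_ending_here = 26, max_so_far = 26
Position 7 (value -15): max_ending_here = 11, max_so_far = 26

Maximum subarray: [14, 12]
Maximum sum: 26

The maximum subarray is [14, 12] with sum 26. This subarray runs from index 5 to index 6.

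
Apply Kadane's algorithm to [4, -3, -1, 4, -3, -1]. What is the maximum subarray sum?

Using Kadane's algorithm on [4, -3, -1, 4, -3, -1]:

Scanning through the array:
Position 1 (value -3): max_ending_here = 1, max_so_far = 4
Position 2 (value -1): max_ending_here = 0, max_so_far = 4
Position 3 (value 4): max_ending_here = 4, max_so_far = 4
Position 4 (value -3): max_ending_here = 1, max_so_far = 4
Position 5 (value -1): max_ending_here = 0, max_so_far = 4

Maximum subarray: [4]
Maximum sum: 4

The maximum subarray is [4] with sum 4. This subarray runs from index 0 to index 0.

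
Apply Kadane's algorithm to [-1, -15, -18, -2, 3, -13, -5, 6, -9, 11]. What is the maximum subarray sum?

Using Kadane's algorithm on [-1, -15, -18, -2, 3, -13, -5, 6, -9, 11]:

Scanning through the array:
Position 1 (value -15): max_ending_here = -15, max_so_far = -1
Position 2 (value -18): max_ending_here = -18, max_so_far = -1
Position 3 (value -2): max_ending_here = -2, max_so_far = -1
Position 4 (value 3): max_ending_here = 3, max_so_far = 3
Position 5 (value -13): max_ending_here = -10, max_so_far = 3
Position 6 (value -5): max_ending_here = -5, max_so_far = 3
Position 7 (value 6): max_ending_here = 6, max_so_far = 6
Position 8 (value -9): max_ending_here = -3, max_so_far = 6
Position 9 (value 11): max_ending_here = 11, max_so_far = 11

Maximum subarray: [11]
Maximum sum: 11

The maximum subarray is [11] with sum 11. This subarray runs from index 9 to index 9.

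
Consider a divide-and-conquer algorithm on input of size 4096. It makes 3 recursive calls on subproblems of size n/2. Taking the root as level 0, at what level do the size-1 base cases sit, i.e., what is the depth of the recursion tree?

For divide and conquer with division factor 2:

Problem sizes at each level:
Level 0: 4096
Level 1: 2048
Level 2: 1024
Level 3: 512
Level 4: 256
Level 5: 128
Level 6: 64
Level 7: 32
Level 8: 16
Level 9: 8
Level 10: 4
Level 11: 2
Level 12: 1

The root is level 0 and the size-1 base case is level 12 (the tree spans levels 0 through 12, i.e. 13 levels counting the root), so the depth is the number of divisions: log_2(4096) = 12

The recursion tree depth is log_2(4096) = 12. At each level, the problem size is divided by 2, so it takes 12 divisions to reduce to a base case of size 1. The algorithm makes 3 recursive calls at each level.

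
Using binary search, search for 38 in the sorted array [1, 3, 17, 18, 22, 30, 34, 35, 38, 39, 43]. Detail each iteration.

Binary search for 38 in [1, 3, 17, 18, 22, 30, 34, 35, 38, 39, 43]:

lo=0, hi=10, mid=5, arr[mid]=30 -> 30 < 38, search right half
lo=6, hi=10, mid=8, arr[mid]=38 -> Found target at index 8!

Binary search finds 38 at index 8 after 2 comparisons. The search repeatedly halves the search space by comparing with the middle element.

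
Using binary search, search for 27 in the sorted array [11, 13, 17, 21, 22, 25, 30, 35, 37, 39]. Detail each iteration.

Binary search for 27 in [11, 13, 17, 21, 22, 25, 30, 35, 37, 39]:

lo=0, hi=9, mid=4, arr[mid]=22 -> 22 < 27, search right half
lo=5, hi=9, mid=7, arr[mid]=35 -> 35 > 27, search left half
lo=5, hi=6, mid=5, arr[mid]=25 -> 25 < 27, search right half
lo=6, hi=6, mid=6, arr[mid]=30 -> 30 > 27, search left half
lo=6 > hi=5, target 27 not found

Binary search determines that 27 is not in the array after 4 comparisons. The search space was exhausted without finding the target.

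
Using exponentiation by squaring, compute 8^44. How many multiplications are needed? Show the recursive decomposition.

Computing 8^44 by squaring (build up from 8^1; each line after the first costs one multiplication):

8^1 = 8
8^2 = (8^1)^2 = 8^2 = 64
8^4 = (8^2)^2 = 64^2 = 4096
8^5 = 8 * 8^4 = 8 * 4096 = 32768
8^10 = (8^5)^2 = 32768^2 = 1073741824
8^11 = 8 * 8^10 = 8 * 1073741824 = 8589934592
8^22 = (8^11)^2 = 8589934592^2 = 73786976294838206464
8^44 = (8^22)^2 = 73786976294838206464^2 = 5444517870735015415413993718908291383296

Result: 5444517870735015415413993718908291383296
Multiplications needed: 7 (7 lines after 8^1)

8^44 = 5444517870735015415413993718908291383296. Using exponentiation by squaring, this requires 7 multiplications. The key idea: if the exponent is even, square the half-power; if odd, multiply by the base once.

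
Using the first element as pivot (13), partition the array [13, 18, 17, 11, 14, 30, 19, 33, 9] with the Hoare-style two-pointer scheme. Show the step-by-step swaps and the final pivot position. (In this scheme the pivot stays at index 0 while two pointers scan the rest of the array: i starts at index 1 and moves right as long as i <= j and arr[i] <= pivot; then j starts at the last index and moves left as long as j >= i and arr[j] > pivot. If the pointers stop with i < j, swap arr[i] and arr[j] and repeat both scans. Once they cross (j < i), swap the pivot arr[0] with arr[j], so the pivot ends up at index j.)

Hoare-style two-pointer partition with pivot = 13:

Initial array: [13, 18, 17, 11, 14, 30, 19, 33, 9]

Pointers start at i = 1, j = 8.
i stops at index 1 (arr[1]=18 > 13), j stops at index 8 (arr[8]=9 <= 13): swap arr[1] and arr[8], array becomes [13, 9, 17, 11, 14, 30, 19, 33, 18]
i stops at index 2 (arr[2]=17 > 13), j stops at index 3 (arr[3]=11 <= 13): swap arr[2] and arr[3], array becomes [13, 9, 11, 17, 14, 30, 19, 33, 18]
i ends at 3, j ends at 2: the pointers have crossed (j < i), so scanning stops.

Swap pivot arr[0] with arr[2] to place pivot at position 2: [11, 9, 13, 17, 14, 30, 19, 33, 18]
Pivot position: 2

After partitioning with pivot 13, the array becomes [11, 9, 13, 17, 14, 30, 19, 33, 18]. The pivot is placed at index 2. All elements to the left of the pivot are <= 13, and all elements to the right are > 13.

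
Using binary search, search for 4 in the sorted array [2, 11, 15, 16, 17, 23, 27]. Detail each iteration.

Binary search for 4 in [2, 11, 15, 16, 17, 23, 27]:

lo=0, hi=6, mid=3, arr[mid]=16 -> 16 > 4, search left half
lo=0, hi=2, mid=1, arr[mid]=11 -> 11 > 4, search left half
lo=0, hi=0, mid=0, arr[mid]=2 -> 2 < 4, search right half
lo=1 > hi=0, target 4 not found

Binary search determines that 4 is not in the array after 3 comparisons. The search space was exhausted without finding the target.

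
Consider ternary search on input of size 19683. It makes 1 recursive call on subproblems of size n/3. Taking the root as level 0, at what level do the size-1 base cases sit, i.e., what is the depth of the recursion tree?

For divide and conquer with division factor 3:

Problem sizes at each level:
Level 0: 19683
Level 1: 6561
Level 2: 2187
Level 3: 729
Level 4: 243
Level 5: 81
Level 6: 27
Level 7: 9
Level 8: 3
Level 9: 1

The root is level 0 and the size-1 base case is level 9 (the tree spans levels 0 through 9, i.e. 10 levels counting the root), so the depth is the number of divisions: log_3(19683) = 9

The recursion tree depth is log_3(19683) = 9. At each level, the problem size is divided by 3, so it takes 9 divisions to reduce to a base case of size 1. The algorithm makes 1 recursive call at each level.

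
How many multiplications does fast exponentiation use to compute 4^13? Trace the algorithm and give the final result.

Computing 4^13 by squaring (build up from 4^1; each line after the first costs one multiplication):

4^1 = 4
4^2 = (4^1)^2 = 4^2 = 16
4^3 = 4 * 4^2 = 4 * 16 = 64
4^6 = (4^3)^2 = 64^2 = 4096
4^12 = (4^6)^2 = 4096^2 = 16777216
4^13 = 4 * 4^12 = 4 * 16777216 = 67108864

Result: 67108864
Multiplications needed: 5 (5 lines after 4^1)

4^13 = 67108864. Using exponentiation by squaring, this requires 5 multiplications. The key idea: if the exponent is even, square the half-power; if odd, multiply by the base once.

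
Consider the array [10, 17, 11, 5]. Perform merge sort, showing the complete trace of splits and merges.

Merge sort trace:

Split: [10, 17, 11, 5] -> [10, 17] and [11, 5]
  Split: [10, 17] -> [10] and [17]
  Merge: [10] + [17] -> [10, 17]
  Split: [11, 5] -> [11] and [5]
  Merge: [11] + [5] -> [5, 11]
Merge: [10, 17] + [5, 11] -> [5, 10, 11, 17]

Final sorted array: [5, 10, 11, 17]

The merge sort proceeds by recursively splitting the array and merging sorted halves.
After all merges, the sorted array is [5, 10, 11, 17].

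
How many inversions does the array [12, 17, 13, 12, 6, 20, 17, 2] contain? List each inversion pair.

Finding inversions in [12, 17, 13, 12, 6, 20, 17, 2]:

(0, 4): arr[0]=12 > arr[4]=6
(0, 7): arr[0]=12 > arr[7]=2
(1, 2): arr[1]=17 > arr[2]=13
(1, 3): arr[1]=17 > arr[3]=12
(1, 4): arr[1]=17 > arr[4]=6
(1, 7): arr[1]=17 > arr[7]=2
(2, 3): arr[2]=13 > arr[3]=12
(2, 4): arr[2]=13 > arr[4]=6
(2, 7): arr[2]=13 > arr[7]=2
(3, 4): arr[3]=12 > arr[4]=6
(3, 7): arr[3]=12 > arr[7]=2
(4, 7): arr[4]=6 > arr[7]=2
(5, 6): arr[5]=20 > arr[6]=17
(5, 7): arr[5]=20 > arr[7]=2
(6, 7): arr[6]=17 > arr[7]=2

Total inversions: 15

The array has 15 inversion(s): (0,4), (0,7), (1,2), (1,3), (1,4), (1,7), (2,3), (2,4), (2,7), (3,4), (3,7), (4,7), (5,6), (5,7), (6,7). Each pair (i,j) satisfies i < j and arr[i] > arr[j].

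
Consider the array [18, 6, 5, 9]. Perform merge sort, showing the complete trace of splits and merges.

Merge sort trace:

Split: [18, 6, 5, 9] -> [18, 6] and [5, 9]
  Split: [18, 6] -> [18] and [6]
  Merge: [18] + [6] -> [6, 18]
  Split: [5, 9] -> [5] and [9]
  Merge: [5] + [9] -> [5, 9]
Merge: [6, 18] + [5, 9] -> [5, 6, 9, 18]

Final sorted array: [5, 6, 9, 18]

The merge sort proceeds by recursively splitting the array and merging sorted halves.
After all merges, the sorted array is [5, 6, 9, 18].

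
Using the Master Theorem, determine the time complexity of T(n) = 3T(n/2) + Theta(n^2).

Master Theorem for T(n) = 3T(n/2) + O(n^2):

a = 3, b = 2, c = 2
log_b(a) = log_2(3) = 1.5850

Case 3: c = 2 > log_2(3) = 1.5850
T(n) = O(n^2) = O(n^2)

For T(n) = 3T(n/2) + O(n^2): log_2(3) = 1.5850. This is Case 3 of the Master Theorem (c > log_b(a), work dominated by root), giving O(n^2).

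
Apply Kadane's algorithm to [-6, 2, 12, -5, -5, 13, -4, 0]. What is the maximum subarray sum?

Using Kadane's algorithm on [-6, 2, 12, -5, -5, 13, -4, 0]:

Scanning through the array:
Position 1 (value 2): max_ending_here = 2, max_so_far = 2
Position 2 (value 12): max_ending_here = 14, max_so_far = 14
Position 3 (value -5): max_ending_here = 9, max_so_far = 14
Position 4 (value -5): max_ending_here = 4, max_so_far = 14
Position 5 (value 13): max_ending_here = 17, max_so_far = 17
Position 6 (value -4): max_ending_here = 13, max_so_far = 17
Position 7 (value 0): max_ending_here = 13, max_so_far = 17

Maximum subarray: [2, 12, -5, -5, 13]
Maximum sum: 17

The maximum subarray is [2, 12, -5, -5, 13] with sum 17. This subarray runs from index 1 to index 5.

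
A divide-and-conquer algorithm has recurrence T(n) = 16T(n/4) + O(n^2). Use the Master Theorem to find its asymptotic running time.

Master Theorem for T(n) = 16T(n/4) + O(n^2):

a = 16, b = 4, c = 2
log_b(a) = log_4(16) = 2.0000

Case 2: c = 2 = log_4(16) = 2.0000
T(n) = O(n^2 log n) = O(n^2 log n)

For T(n) = 16T(n/4) + O(n^2): log_4(16) = 2.0000. This is Case 2 of the Master Theorem (c = log_b(a), equal work at all levels), giving O(n^2 log n).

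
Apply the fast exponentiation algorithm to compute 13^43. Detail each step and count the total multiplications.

Computing 13^43 by squaring (build up from 13^1; each line after the first costs one multiplication):

13^1 = 13
13^2 = (13^1)^2 = 13^2 = 169
13^4 = (13^2)^2 = 169^2 = 28561
13^5 = 13 * 13^4 = 13 * 28561 = 371293
13^10 = (13^5)^2 = 371293^2 = 137858491849
13^20 = (13^10)^2 = 137858491849^2 = 19004963774880799438801
13^21 = 13 * 13^20 = 13 * 19004963774880799438801 = 247064529073450392704413
13^42 = (13^21)^2 = 247064529073450392704413^2 = 61040881526285814362156628321386486455989674569
13^43 = 13 * 13^42 = 13 * 61040881526285814362156628321386486455989674569 = 793531459841715586708036168178024323927865769397

Result: 793531459841715586708036168178024323927865769397
Multiplications needed: 8 (8 lines after 13^1)

13^43 = 793531459841715586708036168178024323927865769397. Using exponentiation by squaring, this requires 8 multiplications. The key idea: if the exponent is even, square the half-power; if odd, multiply by the base once.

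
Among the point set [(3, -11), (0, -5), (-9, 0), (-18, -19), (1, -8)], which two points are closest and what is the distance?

Computing all pairwise distances among 5 points:

d((3, -11), (0, -5)) = 6.7082
d((3, -11), (-9, 0)) = 16.2788
d((3, -11), (-18, -19)) = 22.4722
d((3, -11), (1, -8)) = 3.6056
d((0, -5), (-9, 0)) = 10.2956
d((0, -5), (-18, -19)) = 22.8035
d((0, -5), (1, -8)) = 3.1623 <-- minimum
d((-9, 0), (-18, -19)) = 21.0238
d((-9, 0), (1, -8)) = 12.8062
d((-18, -19), (1, -8)) = 21.9545

Closest pair: (0, -5) and (1, -8) with distance 3.1623

The closest pair is (0, -5) and (1, -8) with Euclidean distance 3.1623. For 5 points, brute-force pairwise comparison is shown above. For large n, the divide-and-conquer algorithm (sort by x, recurse on halves, check the dividing strip) achieves O(n log n).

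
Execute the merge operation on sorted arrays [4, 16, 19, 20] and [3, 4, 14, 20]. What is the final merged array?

Merging process:

Compare 4 vs 3: take 3 from right. Merged: [3]
Compare 4 vs 4: take 4 from left. Merged: [3, 4]
Compare 16 vs 4: take 4 from right. Merged: [3, 4, 4]
Compare 16 vs 14: take 14 from right. Merged: [3, 4, 4, 14]
Compare 16 vs 20: take 16 from left. Merged: [3, 4, 4, 14, 16]
Compare 19 vs 20: take 19 from left. Merged: [3, 4, 4, 14, 16, 19]
Compare 20 vs 20: take 20 from left. Merged: [3, 4, 4, 14, 16, 19, 20]
Append remaining from right: [20]. Merged: [3, 4, 4, 14, 16, 19, 20, 20]

Final merged array: [3, 4, 4, 14, 16, 19, 20, 20]
Total comparisons: 7

The merged array is [3, 4, 4, 14, 16, 19, 20, 20], requiring 7 comparisons. The merge step runs in O(n) time where n is the total number of elements.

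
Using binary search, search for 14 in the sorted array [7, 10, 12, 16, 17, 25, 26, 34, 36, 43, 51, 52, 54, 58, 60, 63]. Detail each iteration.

Binary search for 14 in [7, 10, 12, 16, 17, 25, 26, 34, 36, 43, 51, 52, 54, 58, 60, 63]:

lo=0, hi=15, mid=7, arr[mid]=34 -> 34 > 14, search left half
lo=0, hi=6, mid=3, arr[mid]=16 -> 16 > 14, search left half
lo=0, hi=2, mid=1, arr[mid]=10 -> 10 < 14, search right half
lo=2, hi=2, mid=2, arr[mid]=12 -> 12 < 14, search right half
lo=3 > hi=2, target 14 not found

Binary search determines that 14 is not in the array after 4 comparisons. The search space was exhausted without finding the target.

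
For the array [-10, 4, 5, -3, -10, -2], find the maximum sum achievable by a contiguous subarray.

Using Kadane's algorithm on [-10, 4, 5, -3, -10, -2]:

Scanning through the array:
Position 1 (value 4): max_ending_here = 4, max_so_far = 4
Position 2 (value 5): max_ending_here = 9, max_so_far = 9
Position 3 (value -3): max_ending_here = 6, max_so_far = 9
Position 4 (value -10): max_ending_here = -4, max_so_far = 9
Position 5 (value -2): max_ending_here = -2, max_so_far = 9

Maximum subarray: [4, 5]
Maximum sum: 9

The maximum subarray is [4, 5] with sum 9. This subarray runs from index 1 to index 2.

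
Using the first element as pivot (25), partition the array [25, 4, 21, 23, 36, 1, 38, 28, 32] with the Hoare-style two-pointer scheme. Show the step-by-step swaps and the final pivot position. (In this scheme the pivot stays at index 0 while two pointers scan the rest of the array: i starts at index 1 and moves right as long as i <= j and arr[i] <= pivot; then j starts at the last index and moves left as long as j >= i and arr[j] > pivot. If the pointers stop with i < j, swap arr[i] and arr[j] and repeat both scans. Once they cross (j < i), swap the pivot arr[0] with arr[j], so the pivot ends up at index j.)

Hoare-style two-pointer partition with pivot = 25:

Initial array: [25, 4, 21, 23, 36, 1, 38, 28, 32]

Pointers start at i = 1, j = 8.
i stops at index 4 (arr[4]=36 > 25), j stops at index 5 (arr[5]=1 <= 25): swap arr[4] and arr[5], array becomes [25, 4, 21, 23, 1, 36, 38, 28, 32]
i ends at 5, j ends at 4: the pointers have crossed (j < i), so scanning stops.

Swap pivot arr[0] with arr[4] to place pivot at position 4: [1, 4, 21, 23, 25, 36, 38, 28, 32]
Pivot position: 4

After partitioning with pivot 25, the array becomes [1, 4, 21, 23, 25, 36, 38, 28, 32]. The pivot is placed at index 4. All elements to the left of the pivot are <= 25, and all elements to the right are > 25.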